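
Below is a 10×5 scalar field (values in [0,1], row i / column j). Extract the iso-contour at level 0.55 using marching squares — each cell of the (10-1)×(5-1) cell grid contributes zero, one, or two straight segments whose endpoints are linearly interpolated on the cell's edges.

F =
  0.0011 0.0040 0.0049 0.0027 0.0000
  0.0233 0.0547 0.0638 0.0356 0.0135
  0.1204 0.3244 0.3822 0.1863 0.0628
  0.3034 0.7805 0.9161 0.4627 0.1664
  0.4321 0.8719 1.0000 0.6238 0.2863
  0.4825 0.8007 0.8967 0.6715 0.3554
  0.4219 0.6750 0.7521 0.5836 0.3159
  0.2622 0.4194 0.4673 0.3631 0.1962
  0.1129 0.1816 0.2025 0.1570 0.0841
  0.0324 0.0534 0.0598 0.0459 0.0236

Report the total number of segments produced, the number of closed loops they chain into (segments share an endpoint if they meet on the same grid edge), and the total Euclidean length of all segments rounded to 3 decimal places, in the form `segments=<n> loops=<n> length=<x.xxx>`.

cell (2,0): code 0100 → (2.495,1.000)–(3.000,0.517)
cell (2,1): code 1100 → (2.314,2.000)–(2.495,1.000)
cell (2,2): code 1000 → (3.000,2.807)–(2.314,2.000)
cell (3,0): code 0110 → (3.000,0.517)–(4.000,0.268)
cell (3,2): code 1101 → (3.542,3.000)–(3.000,2.807)
cell (3,3): code 1000 → (4.000,3.219)–(3.542,3.000)
cell (4,0): code 0110 → (4.000,0.268)–(5.000,0.212)
cell (4,3): code 1001 → (5.000,3.384)–(4.000,3.219)
cell (5,0): code 0110 → (5.000,0.212)–(6.000,0.506)
cell (5,3): code 1001 → (6.000,3.126)–(5.000,3.384)
cell (6,0): code 0010 → (6.000,0.506)–(6.489,1.000)
cell (6,1): code 0011 → (6.489,1.000)–(6.710,2.000)
cell (6,2): code 0011 → (6.710,2.000)–(6.152,3.000)
cell (6,3): code 0001 → (6.152,3.000)–(6.000,3.126)
total: 14 segments, chained into 1 closed loop(s), length Σ = 12.039553

segments=14 loops=1 length=12.040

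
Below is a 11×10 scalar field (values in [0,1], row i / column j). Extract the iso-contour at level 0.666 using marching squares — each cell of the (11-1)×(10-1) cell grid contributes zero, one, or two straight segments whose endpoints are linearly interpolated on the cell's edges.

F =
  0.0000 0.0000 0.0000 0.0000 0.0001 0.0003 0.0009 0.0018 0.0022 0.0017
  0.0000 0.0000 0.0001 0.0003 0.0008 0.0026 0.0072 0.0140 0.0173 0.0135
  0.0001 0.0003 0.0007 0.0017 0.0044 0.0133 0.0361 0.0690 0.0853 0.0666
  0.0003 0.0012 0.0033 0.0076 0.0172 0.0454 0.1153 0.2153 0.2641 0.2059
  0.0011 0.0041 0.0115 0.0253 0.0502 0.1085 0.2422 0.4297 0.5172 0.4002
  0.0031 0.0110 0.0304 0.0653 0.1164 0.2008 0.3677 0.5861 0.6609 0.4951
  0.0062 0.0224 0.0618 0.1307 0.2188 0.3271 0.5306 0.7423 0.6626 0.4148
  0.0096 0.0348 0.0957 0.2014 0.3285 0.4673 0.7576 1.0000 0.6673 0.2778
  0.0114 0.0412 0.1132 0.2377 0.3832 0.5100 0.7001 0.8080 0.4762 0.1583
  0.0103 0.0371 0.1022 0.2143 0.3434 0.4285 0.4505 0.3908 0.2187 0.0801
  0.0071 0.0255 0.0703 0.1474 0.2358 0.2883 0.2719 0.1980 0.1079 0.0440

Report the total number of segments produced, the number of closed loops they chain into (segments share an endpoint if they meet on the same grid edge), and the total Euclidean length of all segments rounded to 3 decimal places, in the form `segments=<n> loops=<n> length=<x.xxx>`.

cell (5,6): code 0100 → (5.512,7.000)–(6.000,6.640)
cell (5,7): code 1000 → (6.000,7.957)–(5.512,7.000)
cell (6,5): code 0100 → (6.596,6.000)–(7.000,5.684)
cell (6,6): code 1110 → (6.000,6.640)–(6.596,6.000)
cell (6,7): code 1101 → (6.723,8.000)–(6.000,7.957)
cell (6,8): code 1000 → (7.000,8.003)–(6.723,8.000)
cell (7,5): code 0110 → (7.000,5.684)–(8.000,5.821)
cell (7,7): code 1011 → (8.000,7.428)–(7.007,8.000)
cell (7,8): code 0001 → (7.007,8.000)–(7.000,8.003)
cell (8,5): code 0010 → (8.000,5.821)–(8.137,6.000)
cell (8,6): code 0011 → (8.137,6.000)–(8.340,7.000)
cell (8,7): code 0001 → (8.340,7.000)–(8.000,7.428)
total: 12 segments, chained into 1 closed loop(s), length Σ = 8.025682

segments=12 loops=1 length=8.026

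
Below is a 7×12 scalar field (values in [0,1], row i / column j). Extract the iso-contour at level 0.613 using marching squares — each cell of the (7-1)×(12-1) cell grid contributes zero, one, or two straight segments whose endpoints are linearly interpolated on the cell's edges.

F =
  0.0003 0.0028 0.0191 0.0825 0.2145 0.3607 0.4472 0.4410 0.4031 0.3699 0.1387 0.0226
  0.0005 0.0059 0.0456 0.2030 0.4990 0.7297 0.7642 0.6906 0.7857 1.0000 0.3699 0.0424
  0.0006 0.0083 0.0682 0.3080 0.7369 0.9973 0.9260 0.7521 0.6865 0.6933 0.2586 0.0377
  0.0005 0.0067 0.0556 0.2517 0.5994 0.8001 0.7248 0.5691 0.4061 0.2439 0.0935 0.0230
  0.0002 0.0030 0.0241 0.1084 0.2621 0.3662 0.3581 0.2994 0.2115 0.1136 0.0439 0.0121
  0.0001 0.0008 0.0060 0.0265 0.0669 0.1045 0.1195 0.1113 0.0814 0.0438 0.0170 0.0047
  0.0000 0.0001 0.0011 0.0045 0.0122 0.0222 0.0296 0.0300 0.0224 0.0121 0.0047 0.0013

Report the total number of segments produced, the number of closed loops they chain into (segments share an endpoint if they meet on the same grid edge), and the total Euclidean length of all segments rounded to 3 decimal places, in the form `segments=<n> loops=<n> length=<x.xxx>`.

segments=18 loops=1 length=14.516

cell (0,4): code 0100 → (0.684,5.000)–(1.000,4.494)
cell (0,5): code 1100 → (0.523,6.000)–(0.684,5.000)
cell (0,6): code 1100 → (0.689,7.000)–(0.523,6.000)
cell (0,7): code 1100 → (0.549,8.000)–(0.689,7.000)
cell (0,8): code 1100 → (0.386,9.000)–(0.549,8.000)
cell (0,9): code 1000 → (1.000,9.614)–(0.386,9.000)
cell (1,3): code 0100 → (1.479,4.000)–(2.000,3.711)
cell (1,4): code 1110 → (1.000,4.494)–(1.479,4.000)
cell (1,9): code 1001 → (2.000,9.185)–(1.000,9.614)
cell (2,3): code 0010 → (2.000,3.711)–(2.901,4.000)
cell (2,4): code 0111 → (2.901,4.000)–(3.000,4.068)
cell (2,6): code 1011 → (3.000,6.718)–(2.760,7.000)
cell (2,7): code 0011 → (2.760,7.000)–(2.262,8.000)
cell (2,8): code 0011 → (2.262,8.000)–(2.179,9.000)
cell (2,9): code 0001 → (2.179,9.000)–(2.000,9.185)
cell (3,4): code 0010 → (3.000,4.068)–(3.431,5.000)
cell (3,5): code 0011 → (3.431,5.000)–(3.305,6.000)
cell (3,6): code 0001 → (3.305,6.000)–(3.000,6.718)
total: 18 segments, chained into 1 closed loop(s), length Σ = 14.516044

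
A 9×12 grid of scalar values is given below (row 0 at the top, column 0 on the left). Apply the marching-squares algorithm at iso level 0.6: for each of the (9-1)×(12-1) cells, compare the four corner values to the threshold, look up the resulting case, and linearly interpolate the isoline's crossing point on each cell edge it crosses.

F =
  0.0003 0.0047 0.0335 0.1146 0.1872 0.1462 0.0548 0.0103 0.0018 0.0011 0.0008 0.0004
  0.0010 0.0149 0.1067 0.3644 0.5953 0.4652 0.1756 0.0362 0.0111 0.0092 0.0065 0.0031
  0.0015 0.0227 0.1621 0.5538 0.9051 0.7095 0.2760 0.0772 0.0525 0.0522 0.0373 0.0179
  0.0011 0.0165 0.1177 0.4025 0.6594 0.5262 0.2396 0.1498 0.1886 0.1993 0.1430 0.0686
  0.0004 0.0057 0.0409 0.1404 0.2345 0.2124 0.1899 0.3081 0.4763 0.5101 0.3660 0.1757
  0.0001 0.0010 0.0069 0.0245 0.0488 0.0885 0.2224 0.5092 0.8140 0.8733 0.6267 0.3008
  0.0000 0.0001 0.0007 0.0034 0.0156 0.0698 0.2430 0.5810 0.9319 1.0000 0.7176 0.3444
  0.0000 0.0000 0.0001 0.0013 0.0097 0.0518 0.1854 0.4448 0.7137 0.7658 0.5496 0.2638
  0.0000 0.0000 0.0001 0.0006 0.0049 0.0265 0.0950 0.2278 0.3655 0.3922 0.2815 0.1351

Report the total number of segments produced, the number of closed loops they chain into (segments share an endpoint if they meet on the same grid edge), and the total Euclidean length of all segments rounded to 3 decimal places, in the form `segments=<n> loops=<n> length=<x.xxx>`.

segments=20 loops=2 length=16.255

cell (1,3): code 0100 → (1.015,4.000)–(2.000,3.132)
cell (1,4): code 1100 → (1.552,5.000)–(1.015,4.000)
cell (1,5): code 1000 → (2.000,5.253)–(1.552,5.000)
cell (2,3): code 0110 → (2.000,3.132)–(3.000,3.769)
cell (2,4): code 1011 → (3.000,4.446)–(2.597,5.000)
cell (2,5): code 0001 → (2.597,5.000)–(2.000,5.253)
cell (3,3): code 0010 → (3.000,3.769)–(3.140,4.000)
cell (3,4): code 0001 → (3.140,4.000)–(3.000,4.446)
cell (4,7): code 0100 → (4.366,8.000)–(5.000,7.298)
cell (4,8): code 1100 → (4.248,9.000)–(4.366,8.000)
cell (4,9): code 1100 → (4.898,10.000)–(4.248,9.000)
cell (4,10): code 1000 → (5.000,10.082)–(4.898,10.000)
cell (5,7): code 0110 → (5.000,7.298)–(6.000,7.054)
cell (5,10): code 1001 → (6.000,10.315)–(5.000,10.082)
cell (6,7): code 0110 → (6.000,7.054)–(7.000,7.577)
cell (6,9): code 1011 → (7.000,9.767)–(6.700,10.000)
cell (6,10): code 0001 → (6.700,10.000)–(6.000,10.315)
cell (7,7): code 0010 → (7.000,7.577)–(7.327,8.000)
cell (7,8): code 0011 → (7.327,8.000)–(7.444,9.000)
cell (7,9): code 0001 → (7.444,9.000)–(7.000,9.767)
total: 20 segments, chained into 2 closed loop(s), length Σ = 16.255291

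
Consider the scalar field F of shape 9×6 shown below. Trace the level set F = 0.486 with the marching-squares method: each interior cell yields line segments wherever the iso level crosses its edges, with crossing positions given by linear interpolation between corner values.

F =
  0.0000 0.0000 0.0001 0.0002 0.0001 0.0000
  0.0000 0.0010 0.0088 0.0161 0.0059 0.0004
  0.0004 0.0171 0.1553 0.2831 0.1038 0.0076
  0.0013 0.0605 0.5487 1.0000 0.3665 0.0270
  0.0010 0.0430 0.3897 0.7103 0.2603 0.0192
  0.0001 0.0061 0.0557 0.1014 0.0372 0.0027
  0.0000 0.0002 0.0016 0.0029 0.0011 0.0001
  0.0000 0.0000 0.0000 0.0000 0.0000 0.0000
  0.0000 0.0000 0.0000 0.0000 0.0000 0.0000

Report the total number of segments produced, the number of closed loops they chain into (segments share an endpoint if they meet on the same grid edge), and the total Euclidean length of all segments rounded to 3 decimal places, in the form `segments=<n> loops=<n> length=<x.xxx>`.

cell (2,1): code 0100 → (2.841,2.000)–(3.000,1.872)
cell (2,2): code 1100 → (2.283,3.000)–(2.841,2.000)
cell (2,3): code 1000 → (3.000,3.811)–(2.283,3.000)
cell (3,1): code 0010 → (3.000,1.872)–(3.394,2.000)
cell (3,2): code 0111 → (3.394,2.000)–(4.000,2.300)
cell (3,3): code 1001 → (4.000,3.498)–(3.000,3.811)
cell (4,2): code 0010 → (4.000,2.300)–(4.368,3.000)
cell (4,3): code 0001 → (4.368,3.000)–(4.000,3.498)
total: 8 segments, chained into 1 closed loop(s), length Σ = 5.981465

segments=8 loops=1 length=5.981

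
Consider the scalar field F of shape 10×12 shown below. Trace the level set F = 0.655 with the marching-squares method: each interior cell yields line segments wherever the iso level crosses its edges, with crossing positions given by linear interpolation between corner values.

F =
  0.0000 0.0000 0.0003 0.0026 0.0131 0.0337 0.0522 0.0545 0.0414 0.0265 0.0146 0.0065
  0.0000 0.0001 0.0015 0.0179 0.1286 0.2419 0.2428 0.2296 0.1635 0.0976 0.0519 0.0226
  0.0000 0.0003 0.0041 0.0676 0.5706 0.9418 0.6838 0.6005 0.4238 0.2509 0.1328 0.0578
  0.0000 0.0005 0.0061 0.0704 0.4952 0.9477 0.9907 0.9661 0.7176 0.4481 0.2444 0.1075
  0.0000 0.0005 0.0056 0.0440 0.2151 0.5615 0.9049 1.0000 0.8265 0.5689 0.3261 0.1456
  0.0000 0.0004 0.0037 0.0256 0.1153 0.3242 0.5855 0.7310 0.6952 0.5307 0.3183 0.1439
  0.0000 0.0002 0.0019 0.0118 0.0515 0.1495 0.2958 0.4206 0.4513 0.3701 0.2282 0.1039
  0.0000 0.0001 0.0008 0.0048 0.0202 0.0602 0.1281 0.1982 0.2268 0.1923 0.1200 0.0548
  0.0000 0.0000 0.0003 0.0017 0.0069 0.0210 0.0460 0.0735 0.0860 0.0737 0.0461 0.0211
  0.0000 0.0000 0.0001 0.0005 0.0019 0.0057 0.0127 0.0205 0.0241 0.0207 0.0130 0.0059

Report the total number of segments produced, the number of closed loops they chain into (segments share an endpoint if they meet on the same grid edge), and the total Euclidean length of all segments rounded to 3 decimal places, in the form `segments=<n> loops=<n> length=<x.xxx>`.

cell (1,4): code 0100 → (1.590,5.000)–(2.000,4.227)
cell (1,5): code 1100 → (1.935,6.000)–(1.590,5.000)
cell (1,6): code 1000 → (2.000,6.346)–(1.935,6.000)
cell (2,4): code 0110 → (2.000,4.227)–(3.000,4.353)
cell (2,6): code 1101 → (2.149,7.000)–(2.000,6.346)
cell (2,7): code 1100 → (2.787,8.000)–(2.149,7.000)
cell (2,8): code 1000 → (3.000,8.232)–(2.787,8.000)
cell (3,4): code 0010 → (3.000,4.353)–(3.758,5.000)
cell (3,5): code 0111 → (3.758,5.000)–(4.000,5.272)
cell (3,8): code 1001 → (4.000,8.666)–(3.000,8.232)
cell (4,5): code 0010 → (4.000,5.272)–(4.782,6.000)
cell (4,6): code 0111 → (4.782,6.000)–(5.000,6.478)
cell (4,8): code 1001 → (5.000,8.244)–(4.000,8.666)
cell (5,6): code 0010 → (5.000,6.478)–(5.245,7.000)
cell (5,7): code 0011 → (5.245,7.000)–(5.165,8.000)
cell (5,8): code 0001 → (5.165,8.000)–(5.000,8.244)
total: 16 segments, chained into 1 closed loop(s), length Σ = 12.468380

segments=16 loops=1 length=12.468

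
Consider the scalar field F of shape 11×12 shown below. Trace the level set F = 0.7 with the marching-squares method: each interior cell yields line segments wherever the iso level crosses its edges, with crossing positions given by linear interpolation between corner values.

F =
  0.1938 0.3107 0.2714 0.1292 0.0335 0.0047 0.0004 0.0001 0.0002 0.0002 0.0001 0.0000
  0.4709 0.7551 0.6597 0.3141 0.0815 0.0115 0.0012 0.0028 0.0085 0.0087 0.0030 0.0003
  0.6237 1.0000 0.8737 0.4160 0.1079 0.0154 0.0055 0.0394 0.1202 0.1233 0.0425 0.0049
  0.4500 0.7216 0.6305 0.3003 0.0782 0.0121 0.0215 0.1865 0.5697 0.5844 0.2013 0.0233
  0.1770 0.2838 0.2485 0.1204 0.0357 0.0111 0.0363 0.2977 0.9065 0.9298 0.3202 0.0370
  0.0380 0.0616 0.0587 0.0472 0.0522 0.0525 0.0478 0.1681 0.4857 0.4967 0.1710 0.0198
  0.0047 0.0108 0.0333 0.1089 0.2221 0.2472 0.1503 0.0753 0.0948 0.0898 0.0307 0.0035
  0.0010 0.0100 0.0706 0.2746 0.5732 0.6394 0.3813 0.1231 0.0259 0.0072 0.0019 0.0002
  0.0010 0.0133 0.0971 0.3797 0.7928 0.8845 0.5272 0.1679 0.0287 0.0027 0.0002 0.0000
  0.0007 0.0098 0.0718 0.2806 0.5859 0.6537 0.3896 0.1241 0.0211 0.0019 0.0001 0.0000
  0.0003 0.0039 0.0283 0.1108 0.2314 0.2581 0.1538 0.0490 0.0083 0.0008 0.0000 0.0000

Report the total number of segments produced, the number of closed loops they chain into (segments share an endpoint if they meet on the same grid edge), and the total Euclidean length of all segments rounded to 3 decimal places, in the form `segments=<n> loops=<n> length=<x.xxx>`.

segments=22 loops=3 length=16.210

cell (0,0): code 0100 → (0.876,1.000)–(1.000,0.806)
cell (0,1): code 1000 → (1.000,1.578)–(0.876,1.000)
cell (1,0): code 0110 → (1.000,0.806)–(2.000,0.203)
cell (1,1): code 1101 → (1.188,2.000)–(1.000,1.578)
cell (1,2): code 1000 → (2.000,2.380)–(1.188,2.000)
cell (2,0): code 0110 → (2.000,0.203)–(3.000,0.920)
cell (2,1): code 1011 → (3.000,1.237)–(2.714,2.000)
cell (2,2): code 0001 → (2.714,2.000)–(2.000,2.380)
cell (3,0): code 0010 → (3.000,0.920)–(3.049,1.000)
cell (3,1): code 0001 → (3.049,1.000)–(3.000,1.237)
cell (3,7): code 0100 → (3.387,8.000)–(4.000,7.661)
cell (3,8): code 1100 → (3.335,9.000)–(3.387,8.000)
cell (3,9): code 1000 → (4.000,9.377)–(3.335,9.000)
cell (4,7): code 0010 → (4.000,7.661)–(4.491,8.000)
cell (4,8): code 0011 → (4.491,8.000)–(4.531,9.000)
cell (4,9): code 0001 → (4.531,9.000)–(4.000,9.377)
cell (7,3): code 0100 → (7.577,4.000)–(8.000,3.775)
cell (7,4): code 1100 → (7.247,5.000)–(7.577,4.000)
cell (7,5): code 1000 → (8.000,5.516)–(7.247,5.000)
cell (8,3): code 0010 → (8.000,3.775)–(8.449,4.000)
cell (8,4): code 0011 → (8.449,4.000)–(8.799,5.000)
cell (8,5): code 0001 → (8.799,5.000)–(8.000,5.516)
total: 22 segments, chained into 3 closed loop(s), length Σ = 16.209986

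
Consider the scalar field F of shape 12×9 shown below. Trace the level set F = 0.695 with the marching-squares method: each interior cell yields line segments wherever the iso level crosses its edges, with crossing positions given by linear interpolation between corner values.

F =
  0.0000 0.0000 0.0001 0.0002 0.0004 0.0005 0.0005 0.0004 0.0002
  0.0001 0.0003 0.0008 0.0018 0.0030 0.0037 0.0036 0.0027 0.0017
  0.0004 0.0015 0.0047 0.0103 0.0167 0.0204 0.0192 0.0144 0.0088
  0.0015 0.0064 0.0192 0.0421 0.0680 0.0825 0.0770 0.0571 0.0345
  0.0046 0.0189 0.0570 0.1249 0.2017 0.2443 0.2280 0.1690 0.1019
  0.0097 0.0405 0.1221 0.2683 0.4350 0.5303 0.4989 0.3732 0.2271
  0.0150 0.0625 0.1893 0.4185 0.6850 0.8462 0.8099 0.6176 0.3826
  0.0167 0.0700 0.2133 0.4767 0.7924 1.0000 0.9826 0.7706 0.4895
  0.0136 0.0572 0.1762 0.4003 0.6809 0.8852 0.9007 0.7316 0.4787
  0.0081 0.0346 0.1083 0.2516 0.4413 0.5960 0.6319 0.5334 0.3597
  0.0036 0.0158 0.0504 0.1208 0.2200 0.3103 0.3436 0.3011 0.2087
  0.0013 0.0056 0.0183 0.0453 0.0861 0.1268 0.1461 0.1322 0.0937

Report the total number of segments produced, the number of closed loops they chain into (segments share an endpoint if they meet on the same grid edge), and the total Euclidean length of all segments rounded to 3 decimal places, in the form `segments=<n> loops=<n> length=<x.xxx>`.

segments=14 loops=1 length=10.655

cell (5,4): code 0100 → (5.521,5.000)–(6.000,4.062)
cell (5,5): code 1100 → (5.631,6.000)–(5.521,5.000)
cell (5,6): code 1000 → (6.000,6.598)–(5.631,6.000)
cell (6,3): code 0100 → (6.093,4.000)–(7.000,3.691)
cell (6,4): code 1110 → (6.000,4.062)–(6.093,4.000)
cell (6,6): code 1101 → (6.506,7.000)–(6.000,6.598)
cell (6,7): code 1000 → (7.000,7.269)–(6.506,7.000)
cell (7,3): code 0010 → (7.000,3.691)–(7.874,4.000)
cell (7,4): code 0111 → (7.874,4.000)–(8.000,4.069)
cell (7,7): code 1001 → (8.000,7.145)–(7.000,7.269)
cell (8,4): code 0010 → (8.000,4.069)–(8.658,5.000)
cell (8,5): code 0011 → (8.658,5.000)–(8.765,6.000)
cell (8,6): code 0011 → (8.765,6.000)–(8.185,7.000)
cell (8,7): code 0001 → (8.185,7.000)–(8.000,7.145)
total: 14 segments, chained into 1 closed loop(s), length Σ = 10.655061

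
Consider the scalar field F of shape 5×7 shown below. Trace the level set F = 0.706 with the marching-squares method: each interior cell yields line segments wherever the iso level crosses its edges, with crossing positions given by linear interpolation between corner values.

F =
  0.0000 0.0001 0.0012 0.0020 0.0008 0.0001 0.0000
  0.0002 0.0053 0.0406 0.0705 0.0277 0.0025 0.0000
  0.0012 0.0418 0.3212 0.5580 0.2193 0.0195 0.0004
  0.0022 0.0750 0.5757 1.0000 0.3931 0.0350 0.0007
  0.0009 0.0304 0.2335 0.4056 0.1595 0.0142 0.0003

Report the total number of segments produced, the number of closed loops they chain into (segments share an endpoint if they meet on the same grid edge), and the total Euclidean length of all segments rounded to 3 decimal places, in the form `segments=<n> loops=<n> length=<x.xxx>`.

segments=4 loops=1 length=3.327

cell (2,2): code 0100 → (2.335,3.000)–(3.000,2.307)
cell (2,3): code 1000 → (3.000,3.484)–(2.335,3.000)
cell (3,2): code 0010 → (3.000,2.307)–(3.495,3.000)
cell (3,3): code 0001 → (3.495,3.000)–(3.000,3.484)
total: 4 segments, chained into 1 closed loop(s), length Σ = 3.327020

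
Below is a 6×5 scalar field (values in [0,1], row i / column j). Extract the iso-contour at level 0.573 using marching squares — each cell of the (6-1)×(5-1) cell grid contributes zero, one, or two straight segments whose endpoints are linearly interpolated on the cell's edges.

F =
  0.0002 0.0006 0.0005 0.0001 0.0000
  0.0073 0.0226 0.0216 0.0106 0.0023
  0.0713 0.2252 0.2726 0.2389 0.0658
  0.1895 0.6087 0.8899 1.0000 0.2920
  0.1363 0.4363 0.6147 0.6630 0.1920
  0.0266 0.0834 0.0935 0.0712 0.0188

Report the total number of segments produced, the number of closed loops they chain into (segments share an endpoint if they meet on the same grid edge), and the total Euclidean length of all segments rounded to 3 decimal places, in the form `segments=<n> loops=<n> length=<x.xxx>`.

cell (2,0): code 0100 → (2.907,1.000)–(3.000,0.915)
cell (2,1): code 1100 → (2.487,2.000)–(2.907,1.000)
cell (2,2): code 1100 → (2.439,3.000)–(2.487,2.000)
cell (2,3): code 1000 → (3.000,3.603)–(2.439,3.000)
cell (3,0): code 0010 → (3.000,0.915)–(3.207,1.000)
cell (3,1): code 0111 → (3.207,1.000)–(4.000,1.766)
cell (3,3): code 1001 → (4.000,3.191)–(3.000,3.603)
cell (4,1): code 0010 → (4.000,1.766)–(4.080,2.000)
cell (4,2): code 0011 → (4.080,2.000)–(4.152,3.000)
cell (4,3): code 0001 → (4.152,3.000)–(4.000,3.191)
total: 10 segments, chained into 1 closed loop(s), length Σ = 6.937731

segments=10 loops=1 length=6.938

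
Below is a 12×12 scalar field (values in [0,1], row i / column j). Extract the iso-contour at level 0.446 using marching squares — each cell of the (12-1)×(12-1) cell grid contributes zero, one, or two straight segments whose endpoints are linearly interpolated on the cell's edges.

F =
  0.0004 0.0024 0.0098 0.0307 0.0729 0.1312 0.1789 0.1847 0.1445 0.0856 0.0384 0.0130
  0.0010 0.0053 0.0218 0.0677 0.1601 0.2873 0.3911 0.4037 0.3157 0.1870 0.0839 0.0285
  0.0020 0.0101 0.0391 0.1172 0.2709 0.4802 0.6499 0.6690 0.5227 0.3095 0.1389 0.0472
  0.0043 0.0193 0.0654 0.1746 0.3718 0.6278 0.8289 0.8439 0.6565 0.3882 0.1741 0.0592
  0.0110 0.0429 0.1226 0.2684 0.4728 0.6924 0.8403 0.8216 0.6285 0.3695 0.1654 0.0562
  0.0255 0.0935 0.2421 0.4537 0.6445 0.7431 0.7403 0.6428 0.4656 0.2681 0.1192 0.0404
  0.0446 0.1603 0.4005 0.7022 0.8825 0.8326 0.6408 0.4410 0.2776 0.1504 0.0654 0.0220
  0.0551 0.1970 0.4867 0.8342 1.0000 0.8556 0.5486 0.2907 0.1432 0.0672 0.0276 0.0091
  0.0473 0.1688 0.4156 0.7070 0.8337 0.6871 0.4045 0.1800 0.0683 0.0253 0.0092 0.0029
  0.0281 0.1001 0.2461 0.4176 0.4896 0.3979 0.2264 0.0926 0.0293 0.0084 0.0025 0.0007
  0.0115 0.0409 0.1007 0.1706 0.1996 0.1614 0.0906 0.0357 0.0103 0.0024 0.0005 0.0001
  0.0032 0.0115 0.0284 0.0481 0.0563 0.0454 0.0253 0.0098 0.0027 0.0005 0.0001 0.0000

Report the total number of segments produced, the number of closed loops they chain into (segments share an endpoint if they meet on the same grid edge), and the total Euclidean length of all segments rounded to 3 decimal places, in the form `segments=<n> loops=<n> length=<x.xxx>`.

cell (1,4): code 0100 → (1.823,5.000)–(2.000,4.837)
cell (1,5): code 1100 → (1.212,6.000)–(1.823,5.000)
cell (1,6): code 1100 → (1.159,7.000)–(1.212,6.000)
cell (1,7): code 1100 → (1.629,8.000)–(1.159,7.000)
cell (1,8): code 1000 → (2.000,8.360)–(1.629,8.000)
cell (2,4): code 0110 → (2.000,4.837)–(3.000,4.290)
cell (2,8): code 1001 → (3.000,8.785)–(2.000,8.360)
cell (3,3): code 0100 → (3.735,4.000)–(4.000,3.869)
cell (3,4): code 1110 → (3.000,4.290)–(3.735,4.000)
cell (3,8): code 1001 → (4.000,8.705)–(3.000,8.785)
cell (4,2): code 0100 → (4.958,3.000)–(5.000,2.964)
cell (4,3): code 1110 → (4.000,3.869)–(4.958,3.000)
cell (4,8): code 1001 → (5.000,8.099)–(4.000,8.705)
cell (5,2): code 0110 → (5.000,2.964)–(6.000,2.151)
cell (5,6): code 1011 → (6.000,6.975)–(5.975,7.000)
cell (5,7): code 0011 → (5.975,7.000)–(5.104,8.000)
cell (5,8): code 0001 → (5.104,8.000)–(5.000,8.099)
cell (6,1): code 0100 → (6.528,2.000)–(7.000,1.860)
cell (6,2): code 1110 → (6.000,2.151)–(6.528,2.000)
cell (6,6): code 1001 → (7.000,6.398)–(6.000,6.975)
cell (7,1): code 0010 → (7.000,1.860)–(7.572,2.000)
cell (7,2): code 0111 → (7.572,2.000)–(8.000,2.104)
cell (7,5): code 1011 → (8.000,5.853)–(7.712,6.000)
cell (7,6): code 0001 → (7.712,6.000)–(7.000,6.398)
cell (8,2): code 0010 → (8.000,2.104)–(8.902,3.000)
cell (8,3): code 0111 → (8.902,3.000)–(9.000,3.394)
cell (8,4): code 1011 → (9.000,4.475)–(8.834,5.000)
cell (8,5): code 0001 → (8.834,5.000)–(8.000,5.853)
cell (9,3): code 0010 → (9.000,3.394)–(9.150,4.000)
cell (9,4): code 0001 → (9.150,4.000)–(9.000,4.475)
total: 30 segments, chained into 1 closed loop(s), length Σ = 22.570350

segments=30 loops=1 length=22.570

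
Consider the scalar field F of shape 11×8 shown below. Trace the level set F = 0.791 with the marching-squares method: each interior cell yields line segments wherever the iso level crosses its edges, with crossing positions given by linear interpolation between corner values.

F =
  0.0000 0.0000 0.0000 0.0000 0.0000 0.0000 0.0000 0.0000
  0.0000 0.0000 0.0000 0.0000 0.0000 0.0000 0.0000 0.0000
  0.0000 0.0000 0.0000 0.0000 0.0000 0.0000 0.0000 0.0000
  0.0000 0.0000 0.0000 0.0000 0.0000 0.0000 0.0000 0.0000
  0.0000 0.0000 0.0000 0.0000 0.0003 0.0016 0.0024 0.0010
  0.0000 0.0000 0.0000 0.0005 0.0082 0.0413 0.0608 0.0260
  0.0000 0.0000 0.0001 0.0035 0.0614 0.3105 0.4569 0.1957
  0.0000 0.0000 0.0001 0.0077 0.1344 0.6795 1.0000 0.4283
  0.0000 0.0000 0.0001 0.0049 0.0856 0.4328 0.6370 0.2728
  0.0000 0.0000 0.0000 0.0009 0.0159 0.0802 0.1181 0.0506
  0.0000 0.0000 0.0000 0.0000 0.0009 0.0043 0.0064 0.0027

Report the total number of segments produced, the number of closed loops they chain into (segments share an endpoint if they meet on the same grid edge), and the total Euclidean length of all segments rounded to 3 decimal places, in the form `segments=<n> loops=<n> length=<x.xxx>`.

cell (6,5): code 0100 → (6.615,6.000)–(7.000,5.348)
cell (6,6): code 1000 → (7.000,6.366)–(6.615,6.000)
cell (7,5): code 0010 → (7.000,5.348)–(7.576,6.000)
cell (7,6): code 0001 → (7.576,6.000)–(7.000,6.366)
total: 4 segments, chained into 1 closed loop(s), length Σ = 2.839901

segments=4 loops=1 length=2.840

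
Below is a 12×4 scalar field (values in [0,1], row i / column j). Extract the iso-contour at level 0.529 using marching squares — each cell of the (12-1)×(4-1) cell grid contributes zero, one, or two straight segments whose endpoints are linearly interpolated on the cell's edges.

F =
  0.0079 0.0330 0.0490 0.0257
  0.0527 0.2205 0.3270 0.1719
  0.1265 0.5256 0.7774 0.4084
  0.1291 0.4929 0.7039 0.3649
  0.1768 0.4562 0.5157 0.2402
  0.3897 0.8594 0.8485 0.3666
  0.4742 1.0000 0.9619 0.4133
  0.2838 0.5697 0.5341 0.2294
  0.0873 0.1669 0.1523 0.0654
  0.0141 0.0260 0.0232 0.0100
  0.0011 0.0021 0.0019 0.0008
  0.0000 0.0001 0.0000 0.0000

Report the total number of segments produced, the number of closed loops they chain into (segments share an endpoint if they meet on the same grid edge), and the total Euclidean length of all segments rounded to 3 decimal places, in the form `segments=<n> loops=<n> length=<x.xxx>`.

cell (1,1): code 0100 → (1.448,2.000)–(2.000,1.014)
cell (1,2): code 1000 → (2.000,2.673)–(1.448,2.000)
cell (2,1): code 0110 → (2.000,1.014)–(3.000,1.171)
cell (2,2): code 1001 → (3.000,2.516)–(2.000,2.673)
cell (3,1): code 0010 → (3.000,1.171)–(3.929,2.000)
cell (3,2): code 0001 → (3.929,2.000)–(3.000,2.516)
cell (4,0): code 0100 → (4.181,1.000)–(5.000,0.297)
cell (4,1): code 1100 → (4.040,2.000)–(4.181,1.000)
cell (4,2): code 1000 → (5.000,2.663)–(4.040,2.000)
cell (5,0): code 0110 → (5.000,0.297)–(6.000,0.104)
cell (5,2): code 1001 → (6.000,2.789)–(5.000,2.663)
cell (6,0): code 0110 → (6.000,0.104)–(7.000,0.858)
cell (6,2): code 1001 → (7.000,2.017)–(6.000,2.789)
cell (7,0): code 0010 → (7.000,0.858)–(7.101,1.000)
cell (7,1): code 0011 → (7.101,1.000)–(7.013,2.000)
cell (7,2): code 0001 → (7.013,2.000)–(7.000,2.017)
total: 16 segments, chained into 2 closed loop(s), length Σ = 15.331475

segments=16 loops=2 length=15.331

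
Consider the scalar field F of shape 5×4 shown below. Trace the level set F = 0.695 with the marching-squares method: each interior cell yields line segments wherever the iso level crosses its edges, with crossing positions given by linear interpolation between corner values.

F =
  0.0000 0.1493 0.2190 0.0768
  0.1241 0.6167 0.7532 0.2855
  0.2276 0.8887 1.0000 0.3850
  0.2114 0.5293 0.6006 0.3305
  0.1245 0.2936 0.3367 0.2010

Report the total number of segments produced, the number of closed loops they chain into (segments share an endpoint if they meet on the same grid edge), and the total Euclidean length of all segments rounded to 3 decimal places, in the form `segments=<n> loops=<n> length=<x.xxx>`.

segments=8 loops=1 length=5.633

cell (0,1): code 0100 → (0.891,2.000)–(1.000,1.574)
cell (0,2): code 1000 → (1.000,2.124)–(0.891,2.000)
cell (1,0): code 0100 → (1.288,1.000)–(2.000,0.707)
cell (1,1): code 1110 → (1.000,1.574)–(1.288,1.000)
cell (1,2): code 1001 → (2.000,2.496)–(1.000,2.124)
cell (2,0): code 0010 → (2.000,0.707)–(2.539,1.000)
cell (2,1): code 0011 → (2.539,1.000)–(2.764,2.000)
cell (2,2): code 0001 → (2.764,2.000)–(2.000,2.496)
total: 8 segments, chained into 1 closed loop(s), length Σ = 5.633031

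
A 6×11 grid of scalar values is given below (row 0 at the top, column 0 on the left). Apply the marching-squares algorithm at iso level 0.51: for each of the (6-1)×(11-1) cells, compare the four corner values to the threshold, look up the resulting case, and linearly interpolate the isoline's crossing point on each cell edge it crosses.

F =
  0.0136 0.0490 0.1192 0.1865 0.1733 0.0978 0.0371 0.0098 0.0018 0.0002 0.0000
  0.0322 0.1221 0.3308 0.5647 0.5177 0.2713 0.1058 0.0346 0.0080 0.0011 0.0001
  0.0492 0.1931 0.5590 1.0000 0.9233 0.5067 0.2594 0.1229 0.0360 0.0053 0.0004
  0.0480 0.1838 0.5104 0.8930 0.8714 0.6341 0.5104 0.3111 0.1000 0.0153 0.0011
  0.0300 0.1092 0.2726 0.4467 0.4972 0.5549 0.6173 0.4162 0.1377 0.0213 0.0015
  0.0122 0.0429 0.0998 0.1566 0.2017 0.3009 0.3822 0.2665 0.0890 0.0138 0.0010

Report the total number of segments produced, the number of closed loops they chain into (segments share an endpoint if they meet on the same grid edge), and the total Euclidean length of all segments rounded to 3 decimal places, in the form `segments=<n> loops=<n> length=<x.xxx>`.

cell (0,2): code 0100 → (0.855,3.000)–(1.000,2.766)
cell (0,3): code 1100 → (0.978,4.000)–(0.855,3.000)
cell (0,4): code 1000 → (1.000,4.031)–(0.978,4.000)
cell (1,1): code 0100 → (1.785,2.000)–(2.000,1.866)
cell (1,2): code 1110 → (1.000,2.766)–(1.785,2.000)
cell (1,4): code 1001 → (2.000,4.992)–(1.000,4.031)
cell (2,1): code 0110 → (2.000,1.866)–(3.000,1.999)
cell (2,4): code 1101 → (2.026,5.000)–(2.000,4.992)
cell (2,5): code 1100 → (2.998,6.000)–(2.026,5.000)
cell (2,6): code 1000 → (3.000,6.002)–(2.998,6.000)
cell (3,1): code 0010 → (3.000,1.999)–(3.002,2.000)
cell (3,2): code 0011 → (3.002,2.000)–(3.858,3.000)
cell (3,3): code 0011 → (3.858,3.000)–(3.966,4.000)
cell (3,4): code 0111 → (3.966,4.000)–(4.000,4.222)
cell (3,6): code 1001 → (4.000,6.534)–(3.000,6.002)
cell (4,4): code 0010 → (4.000,4.222)–(4.177,5.000)
cell (4,5): code 0011 → (4.177,5.000)–(4.456,6.000)
cell (4,6): code 0001 → (4.456,6.000)–(4.000,6.534)
total: 18 segments, chained into 1 closed loop(s), length Σ = 12.711066

segments=18 loops=1 length=12.711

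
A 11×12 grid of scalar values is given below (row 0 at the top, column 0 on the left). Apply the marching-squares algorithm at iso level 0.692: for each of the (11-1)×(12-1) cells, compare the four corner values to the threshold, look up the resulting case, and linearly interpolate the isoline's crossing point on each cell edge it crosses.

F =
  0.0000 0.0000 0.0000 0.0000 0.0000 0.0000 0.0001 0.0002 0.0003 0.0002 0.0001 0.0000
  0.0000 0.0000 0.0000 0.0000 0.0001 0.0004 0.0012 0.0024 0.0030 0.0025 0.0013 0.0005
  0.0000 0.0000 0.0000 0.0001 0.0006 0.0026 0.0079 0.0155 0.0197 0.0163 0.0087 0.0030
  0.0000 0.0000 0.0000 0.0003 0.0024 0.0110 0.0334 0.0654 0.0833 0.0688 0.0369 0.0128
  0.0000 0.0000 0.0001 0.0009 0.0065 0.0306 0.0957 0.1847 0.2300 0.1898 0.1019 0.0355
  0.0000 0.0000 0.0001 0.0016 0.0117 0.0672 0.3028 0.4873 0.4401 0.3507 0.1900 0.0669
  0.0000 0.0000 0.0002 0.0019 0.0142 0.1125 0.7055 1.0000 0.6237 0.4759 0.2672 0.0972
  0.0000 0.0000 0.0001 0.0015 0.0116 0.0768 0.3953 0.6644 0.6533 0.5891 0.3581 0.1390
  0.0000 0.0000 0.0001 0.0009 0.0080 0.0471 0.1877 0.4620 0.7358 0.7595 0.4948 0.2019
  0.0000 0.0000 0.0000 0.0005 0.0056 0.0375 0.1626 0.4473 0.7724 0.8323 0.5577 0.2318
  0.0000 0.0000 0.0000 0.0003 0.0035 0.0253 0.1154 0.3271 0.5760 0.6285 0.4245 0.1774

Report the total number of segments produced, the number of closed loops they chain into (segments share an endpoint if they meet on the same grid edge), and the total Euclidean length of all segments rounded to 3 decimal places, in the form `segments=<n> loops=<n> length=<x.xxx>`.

cell (5,5): code 0100 → (5.966,6.000)–(6.000,5.977)
cell (5,6): code 1100 → (5.399,7.000)–(5.966,6.000)
cell (5,7): code 1000 → (6.000,7.818)–(5.399,7.000)
cell (6,5): code 0010 → (6.000,5.977)–(6.044,6.000)
cell (6,6): code 0011 → (6.044,6.000)–(6.918,7.000)
cell (6,7): code 0001 → (6.918,7.000)–(6.000,7.818)
cell (7,7): code 0100 → (7.469,8.000)–(8.000,7.840)
cell (7,8): code 1100 → (7.604,9.000)–(7.469,8.000)
cell (7,9): code 1000 → (8.000,9.255)–(7.604,9.000)
cell (8,7): code 0110 → (8.000,7.840)–(9.000,7.753)
cell (8,9): code 1001 → (9.000,9.511)–(8.000,9.255)
cell (9,7): code 0010 → (9.000,7.753)–(9.409,8.000)
cell (9,8): code 0011 → (9.409,8.000)–(9.688,9.000)
cell (9,9): code 0001 → (9.688,9.000)–(9.000,9.511)
total: 14 segments, chained into 2 closed loop(s), length Σ = 11.257043

segments=14 loops=2 length=11.257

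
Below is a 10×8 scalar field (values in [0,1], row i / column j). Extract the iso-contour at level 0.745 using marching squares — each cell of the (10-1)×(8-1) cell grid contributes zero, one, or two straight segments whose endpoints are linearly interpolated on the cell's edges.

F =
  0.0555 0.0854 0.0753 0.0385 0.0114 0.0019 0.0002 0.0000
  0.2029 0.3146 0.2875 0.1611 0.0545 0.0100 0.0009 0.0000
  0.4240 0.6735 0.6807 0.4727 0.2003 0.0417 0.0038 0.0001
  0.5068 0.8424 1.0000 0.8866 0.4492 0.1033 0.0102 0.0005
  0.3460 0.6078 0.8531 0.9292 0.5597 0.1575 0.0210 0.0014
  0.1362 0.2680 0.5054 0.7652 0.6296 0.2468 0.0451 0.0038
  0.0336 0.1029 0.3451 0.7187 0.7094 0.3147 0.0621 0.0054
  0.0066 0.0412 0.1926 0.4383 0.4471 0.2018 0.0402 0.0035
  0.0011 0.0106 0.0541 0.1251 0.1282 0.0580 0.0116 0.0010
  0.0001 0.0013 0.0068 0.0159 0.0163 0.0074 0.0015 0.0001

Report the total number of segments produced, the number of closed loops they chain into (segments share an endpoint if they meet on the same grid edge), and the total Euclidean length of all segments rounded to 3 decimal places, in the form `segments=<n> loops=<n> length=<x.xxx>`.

segments=12 loops=1 length=9.222

cell (2,0): code 0100 → (2.423,1.000)–(3.000,0.710)
cell (2,1): code 1100 → (2.201,2.000)–(2.423,1.000)
cell (2,2): code 1100 → (2.658,3.000)–(2.201,2.000)
cell (2,3): code 1000 → (3.000,3.324)–(2.658,3.000)
cell (3,0): code 0010 → (3.000,0.710)–(3.415,1.000)
cell (3,1): code 0111 → (3.415,1.000)–(4.000,1.559)
cell (3,3): code 1001 → (4.000,3.499)–(3.000,3.324)
cell (4,1): code 0010 → (4.000,1.559)–(4.311,2.000)
cell (4,2): code 0111 → (4.311,2.000)–(5.000,2.922)
cell (4,3): code 1001 → (5.000,3.149)–(4.000,3.499)
cell (5,2): code 0010 → (5.000,2.922)–(5.434,3.000)
cell (5,3): code 0001 → (5.434,3.000)–(5.000,3.149)
total: 12 segments, chained into 1 closed loop(s), length Σ = 9.221604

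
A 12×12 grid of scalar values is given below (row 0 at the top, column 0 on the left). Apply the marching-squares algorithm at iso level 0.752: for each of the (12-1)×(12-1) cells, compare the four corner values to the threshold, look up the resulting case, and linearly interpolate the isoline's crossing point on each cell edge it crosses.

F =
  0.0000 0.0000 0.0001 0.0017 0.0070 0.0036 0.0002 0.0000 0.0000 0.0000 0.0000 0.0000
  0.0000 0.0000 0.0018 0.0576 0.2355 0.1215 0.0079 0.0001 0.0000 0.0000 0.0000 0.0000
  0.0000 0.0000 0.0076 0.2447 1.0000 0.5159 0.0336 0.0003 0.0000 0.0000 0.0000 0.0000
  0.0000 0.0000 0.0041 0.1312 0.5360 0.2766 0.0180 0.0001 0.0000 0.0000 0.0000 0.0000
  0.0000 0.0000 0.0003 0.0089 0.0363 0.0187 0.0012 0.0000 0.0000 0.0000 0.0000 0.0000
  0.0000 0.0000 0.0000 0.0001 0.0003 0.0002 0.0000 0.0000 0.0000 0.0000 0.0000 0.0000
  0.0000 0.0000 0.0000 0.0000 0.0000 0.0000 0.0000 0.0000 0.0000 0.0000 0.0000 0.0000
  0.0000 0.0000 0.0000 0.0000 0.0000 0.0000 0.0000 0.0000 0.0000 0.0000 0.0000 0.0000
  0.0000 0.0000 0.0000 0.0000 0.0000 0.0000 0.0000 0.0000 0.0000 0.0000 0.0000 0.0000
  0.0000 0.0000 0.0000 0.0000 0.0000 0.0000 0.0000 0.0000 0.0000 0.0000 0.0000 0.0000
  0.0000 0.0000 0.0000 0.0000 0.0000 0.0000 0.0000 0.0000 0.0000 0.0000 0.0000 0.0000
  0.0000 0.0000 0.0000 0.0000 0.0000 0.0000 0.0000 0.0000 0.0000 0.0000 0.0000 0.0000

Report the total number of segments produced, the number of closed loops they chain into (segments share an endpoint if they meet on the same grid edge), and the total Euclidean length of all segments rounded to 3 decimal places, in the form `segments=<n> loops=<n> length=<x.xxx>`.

segments=4 loops=1 length=2.436

cell (1,3): code 0100 → (1.676,4.000)–(2.000,3.672)
cell (1,4): code 1000 → (2.000,4.512)–(1.676,4.000)
cell (2,3): code 0010 → (2.000,3.672)–(2.534,4.000)
cell (2,4): code 0001 → (2.534,4.000)–(2.000,4.512)
total: 4 segments, chained into 1 closed loop(s), length Σ = 2.435557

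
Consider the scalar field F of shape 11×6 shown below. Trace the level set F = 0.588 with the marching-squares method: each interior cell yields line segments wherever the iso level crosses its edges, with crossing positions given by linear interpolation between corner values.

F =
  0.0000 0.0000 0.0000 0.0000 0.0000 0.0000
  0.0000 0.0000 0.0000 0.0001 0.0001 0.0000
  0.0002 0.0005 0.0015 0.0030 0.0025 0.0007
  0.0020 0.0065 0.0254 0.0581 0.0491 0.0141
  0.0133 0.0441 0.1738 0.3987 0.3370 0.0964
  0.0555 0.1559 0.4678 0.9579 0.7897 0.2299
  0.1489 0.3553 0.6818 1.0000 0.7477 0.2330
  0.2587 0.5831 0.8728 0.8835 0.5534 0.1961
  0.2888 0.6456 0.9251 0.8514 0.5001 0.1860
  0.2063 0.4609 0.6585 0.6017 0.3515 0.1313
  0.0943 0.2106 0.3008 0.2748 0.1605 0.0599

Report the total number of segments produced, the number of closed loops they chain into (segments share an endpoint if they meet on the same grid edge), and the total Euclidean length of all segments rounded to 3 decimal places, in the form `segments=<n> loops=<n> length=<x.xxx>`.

cell (4,2): code 0100 → (4.339,3.000)–(5.000,2.245)
cell (4,3): code 1100 → (4.554,4.000)–(4.339,3.000)
cell (4,4): code 1000 → (5.000,4.360)–(4.554,4.000)
cell (5,1): code 0100 → (5.562,2.000)–(6.000,1.713)
cell (5,2): code 1110 → (5.000,2.245)–(5.562,2.000)
cell (5,4): code 1001 → (6.000,4.310)–(5.000,4.360)
cell (6,1): code 0110 → (6.000,1.713)–(7.000,1.017)
cell (6,3): code 1011 → (7.000,3.895)–(6.822,4.000)
cell (6,4): code 0001 → (6.822,4.000)–(6.000,4.310)
cell (7,0): code 0100 → (7.078,1.000)–(8.000,0.839)
cell (7,1): code 1110 → (7.000,1.017)–(7.078,1.000)
cell (7,3): code 1001 → (8.000,3.750)–(7.000,3.895)
cell (8,0): code 0010 → (8.000,0.839)–(8.312,1.000)
cell (8,1): code 0111 → (8.312,1.000)–(9.000,1.643)
cell (8,3): code 1001 → (9.000,3.055)–(8.000,3.750)
cell (9,1): code 0010 → (9.000,1.643)–(9.197,2.000)
cell (9,2): code 0011 → (9.197,2.000)–(9.042,3.000)
cell (9,3): code 0001 → (9.042,3.000)–(9.000,3.055)
total: 18 segments, chained into 1 closed loop(s), length Σ = 13.067090

segments=18 loops=1 length=13.067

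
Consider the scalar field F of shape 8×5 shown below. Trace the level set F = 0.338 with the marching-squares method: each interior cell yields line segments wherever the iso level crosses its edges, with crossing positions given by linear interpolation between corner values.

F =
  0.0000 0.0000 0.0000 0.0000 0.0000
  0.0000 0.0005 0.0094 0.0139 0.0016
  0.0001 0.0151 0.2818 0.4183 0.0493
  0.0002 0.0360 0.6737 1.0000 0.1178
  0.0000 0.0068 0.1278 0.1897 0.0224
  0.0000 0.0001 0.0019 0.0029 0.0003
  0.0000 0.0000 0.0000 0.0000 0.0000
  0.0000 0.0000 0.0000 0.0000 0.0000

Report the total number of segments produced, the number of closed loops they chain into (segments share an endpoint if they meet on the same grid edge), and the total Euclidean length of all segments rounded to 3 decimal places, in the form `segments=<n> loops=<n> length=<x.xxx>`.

segments=8 loops=1 length=6.429

cell (1,2): code 0100 → (1.801,3.000)–(2.000,2.412)
cell (1,3): code 1000 → (2.000,3.218)–(1.801,3.000)
cell (2,1): code 0100 → (2.143,2.000)–(3.000,1.474)
cell (2,2): code 1110 → (2.000,2.412)–(2.143,2.000)
cell (2,3): code 1001 → (3.000,3.750)–(2.000,3.218)
cell (3,1): code 0010 → (3.000,1.474)–(3.615,2.000)
cell (3,2): code 0011 → (3.615,2.000)–(3.817,3.000)
cell (3,3): code 0001 → (3.817,3.000)–(3.000,3.750)
total: 8 segments, chained into 1 closed loop(s), length Σ = 6.428961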